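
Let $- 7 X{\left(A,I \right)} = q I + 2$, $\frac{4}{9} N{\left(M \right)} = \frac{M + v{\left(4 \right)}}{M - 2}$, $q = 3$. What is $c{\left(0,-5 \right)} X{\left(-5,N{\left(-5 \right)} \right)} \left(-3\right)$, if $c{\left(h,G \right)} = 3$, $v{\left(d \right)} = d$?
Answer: $\frac{747}{196} \approx 3.8112$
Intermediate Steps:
$N{\left(M \right)} = \frac{9 \left(4 + M\right)}{4 \left(-2 + M\right)}$ ($N{\left(M \right)} = \frac{9 \frac{M + 4}{M - 2}}{4} = \frac{9 \frac{4 + M}{-2 + M}}{4} = \frac{9 \left(4 + M\right)}{4 \left(-2 + M\right)}$)
$X{\left(A,I \right)} = - \frac{2}{7} - \frac{3 I}{7}$ ($X{\left(A,I \right)} = - \frac{3 I + 2}{7} = - \frac{2 + 3 I}{7} = - \frac{2}{7} - \frac{3 I}{7}$)
$c{\left(0,-5 \right)} X{\left(-5,N{\left(-5 \right)} \right)} \left(-3\right) = 3 \left(- \frac{2}{7} - \frac{3 \frac{9 \left(4 - 5\right)}{4 \left(-2 - 5\right)}}{7}\right) \left(-3\right) = 3 \left(- \frac{2}{7} - \frac{3 \cdot \frac{9}{4} \frac{1}{-7} \left(-1\right)}{7}\right) \left(-3\right) = 3 \left(- \frac{2}{7} - \frac{3 \cdot \frac{9}{4} \left(- \frac{1}{7}\right) \left(-1\right)}{7}\right) \left(-3\right) = 3 \left(- \frac{2}{7} - \frac{27}{196}\right) \left(-3\right) = 3 \left(- \frac{83}{196}\right) \left(-3\right) = \left(- \frac{249}{196}\right) \left(-3\right) = \frac{747}{196}$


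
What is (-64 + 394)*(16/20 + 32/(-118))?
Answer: 10296/59 ≈ 174.51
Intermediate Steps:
(-64 + 394)*(16/20 + 32/(-118)) = 330*(16*(1/20) + 32*(-1/118)) = 330*(⅘ - 16/59) = 330*(156/295) = 10296/59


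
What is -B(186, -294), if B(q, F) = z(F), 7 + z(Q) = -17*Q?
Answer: -4991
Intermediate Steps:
z(Q) = -7 - 17*Q
B(q, F) = -7 - 17*F
-B(186, -294) = -(-7 - 17*(-294)) = -(-7 + 4998) = -1*4991 = -4991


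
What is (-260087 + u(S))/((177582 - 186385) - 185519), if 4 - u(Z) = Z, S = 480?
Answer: 260563/194322 ≈ 1.3409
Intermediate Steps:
u(Z) = 4 - Z
(-260087 + u(S))/((177582 - 186385) - 185519) = (-260087 + (4 - 1*480))/((177582 - 186385) - 185519) = (-260087 + (4 - 480))/(-8803 - 185519) = (-260087 - 476)/(-194322) = -260563*(-1/194322) = 260563/194322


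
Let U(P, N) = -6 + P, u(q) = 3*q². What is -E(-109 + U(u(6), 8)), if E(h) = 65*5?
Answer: -325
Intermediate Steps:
E(h) = 325
-E(-109 + U(u(6), 8)) = -1*325 = -325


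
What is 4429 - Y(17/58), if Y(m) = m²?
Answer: 14898867/3364 ≈ 4428.9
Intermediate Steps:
4429 - Y(17/58) = 4429 - (17/58)² = 4429 - 1*289/3364 = 4429 - 289/3364 = 14898867/3364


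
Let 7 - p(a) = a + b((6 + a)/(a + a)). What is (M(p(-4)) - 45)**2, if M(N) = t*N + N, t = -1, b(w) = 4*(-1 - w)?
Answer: 2025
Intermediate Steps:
b(w) = -4 - 4*w
p(a) = 11 - a + 2*(6 + a)/a (p(a) = 7 - (a + (-4 - 4*(6 + a)/(a + a))) = 7 - (a + (-4 - 4*(6 + a)/(2*a))) = 7 - (a + (-4 - 4*(6 + a)*1/(2*a))) = 7 - (a + (-4 - 2*(6 + a)/a)) = 7 - (-4 + a - 2*(6 + a)/a) = 7 + (4 - a + 2*(6 + a)/a) = 11 - a + 2*(6 + a)/a)
M(N) = 0 (M(N) = -N + N = 0)
(M(p(-4)) - 45)**2 = (0 - 45)**2 = (-45)**2 = 2025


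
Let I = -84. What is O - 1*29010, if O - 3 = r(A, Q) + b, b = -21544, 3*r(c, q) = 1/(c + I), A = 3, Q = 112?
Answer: -12283894/243 ≈ -50551.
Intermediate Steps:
r(c, q) = 1/(3*(-84 + c)) (r(c, q) = 1/(3*(c - 84)) = 1/(3*(-84 + c)))
O = -5234464/243 (O = 3 + (1/(3*(-84 + 3)) - 21544) = 3 + ((⅓)/(-81) - 21544) = 3 + ((⅓)*(-1/81) - 21544) = 3 + (-1/243 - 21544) = 3 - 5235193/243 = -5234464/243 ≈ -21541.)
O - 1*29010 = -5234464/243 - 1*29010 = -5234464/243 - 29010 = -12283894/243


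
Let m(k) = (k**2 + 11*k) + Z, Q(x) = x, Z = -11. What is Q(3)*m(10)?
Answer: 597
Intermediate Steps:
m(k) = -11 + k**2 + 11*k (m(k) = (k**2 + 11*k) - 11 = -11 + k**2 + 11*k)
Q(3)*m(10) = 3*(-11 + 10**2 + 11*10) = 3*(-11 + 100 + 110) = 3*199 = 597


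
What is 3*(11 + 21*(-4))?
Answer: -219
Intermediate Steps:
3*(11 + 21*(-4)) = 3*(11 - 84) = 3*(-73) = -219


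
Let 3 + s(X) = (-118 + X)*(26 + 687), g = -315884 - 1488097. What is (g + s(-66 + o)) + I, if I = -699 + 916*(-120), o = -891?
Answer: -2681078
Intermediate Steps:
g = -1803981
s(X) = -84137 + 713*X (s(X) = -3 + (-118 + X)*(26 + 687) = -3 + (-118 + X)*713 = -3 + (-84134 + 713*X) = -84137 + 713*X)
I = -110619 (I = -699 - 109920 = -110619)
(g + s(-66 + o)) + I = (-1803981 + (-84137 + 713*(-66 - 891))) - 110619 = (-1803981 + (-84137 + 713*(-957))) - 110619 = (-1803981 + (-84137 - 682341)) - 110619 = (-1803981 - 766478) - 110619 = -2570459 - 110619 = -2681078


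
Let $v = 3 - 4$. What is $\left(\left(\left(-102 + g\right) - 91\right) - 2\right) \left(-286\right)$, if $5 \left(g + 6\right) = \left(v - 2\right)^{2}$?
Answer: $\frac{284856}{5} \approx 56971.0$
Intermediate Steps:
$v = -1$ ($v = 3 - 4 = -1$)
$g = - \frac{21}{5}$ ($g = -6 + \frac{\left(-1 - 2\right)^{2}}{5} = -6 + \frac{\left(-3\right)^{2}}{5} = -6 + \frac{1}{5} \cdot 9 = -6 + \frac{9}{5} = - \frac{21}{5} \approx -4.2$)
$\left(\left(\left(-102 + g\right) - 91\right) - 2\right) \left(-286\right) = \left(\left(\left(-102 - \frac{21}{5}\right) - 91\right) - 2\right) \left(-286\right) = \left(\left(- \frac{531}{5} - 91\right) - 2\right) \left(-286\right) = \left(- \frac{986}{5} - 2\right) \left(-286\right) = \left(- \frac{996}{5}\right) \left(-286\right) = \frac{284856}{5}$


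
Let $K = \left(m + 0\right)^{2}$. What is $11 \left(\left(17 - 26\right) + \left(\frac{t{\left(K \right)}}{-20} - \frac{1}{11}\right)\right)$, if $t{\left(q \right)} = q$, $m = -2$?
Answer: $- \frac{511}{5} \approx -102.2$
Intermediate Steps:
$K = 4$ ($K = \left(-2 + 0\right)^{2} = \left(-2\right)^{2} = 4$)
$11 \left(\left(17 - 26\right) + \left(\frac{t{\left(K \right)}}{-20} - \frac{1}{11}\right)\right) = 11 \left(\left(17 - 26\right) + \left(\frac{4}{-20} - \frac{1}{11}\right)\right) = 11 \left(\left(17 - 26\right) + \left(4 \left(- \frac{1}{20}\right) - \frac{1}{11}\right)\right) = 11 \left(-9 - \frac{16}{55}\right) = 11 \left(- \frac{511}{55}\right) = - \frac{511}{5}$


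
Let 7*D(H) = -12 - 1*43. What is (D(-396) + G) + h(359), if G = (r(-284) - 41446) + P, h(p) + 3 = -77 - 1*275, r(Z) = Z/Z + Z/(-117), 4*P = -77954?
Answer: -100399457/1638 ≈ -61294.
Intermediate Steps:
P = -38977/2 (P = (1/4)*(-77954) = -38977/2 ≈ -19489.)
r(Z) = 1 - Z/117 (r(Z) = 1 + Z*(-1/117) = 1 - Z/117)
h(p) = -355 (h(p) = -3 + (-77 - 1*275) = -3 + (-77 - 275) = -3 - 352 = -355)
D(H) = -55/7 (D(H) = (-12 - 1*43)/7 = (-12 - 43)/7 = (1/7)*(-55) = -55/7)
G = -14257871/234 (G = ((1 - 1/117*(-284)) - 41446) - 38977/2 = ((1 + 284/117) - 41446) - 38977/2 = (401/117 - 41446) - 38977/2 = -4848781/117 - 38977/2 = -14257871/234 ≈ -60931.)
(D(-396) + G) + h(359) = (-55/7 - 14257871/234) - 355 = -99817967/1638 - 355 = -100399457/1638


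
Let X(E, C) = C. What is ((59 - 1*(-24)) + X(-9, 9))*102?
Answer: 9384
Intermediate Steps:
((59 - 1*(-24)) + X(-9, 9))*102 = ((59 - 1*(-24)) + 9)*102 = ((59 + 24) + 9)*102 = (83 + 9)*102 = 92*102 = 9384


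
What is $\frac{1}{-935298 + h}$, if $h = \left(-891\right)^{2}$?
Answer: $- \frac{1}{141417} \approx -7.0713 \cdot 10^{-6}$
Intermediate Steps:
$h = 793881$
$\frac{1}{-935298 + h} = \frac{1}{-935298 + 793881} = \frac{1}{-141417} = - \frac{1}{141417}$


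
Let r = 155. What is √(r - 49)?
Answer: √106 ≈ 10.296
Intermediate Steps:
√(r - 49) = √(155 - 49) = √106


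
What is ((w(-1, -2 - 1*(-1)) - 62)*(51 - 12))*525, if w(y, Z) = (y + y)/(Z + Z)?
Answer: -1248975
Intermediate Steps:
w(y, Z) = y/Z (w(y, Z) = (2*y)/((2*Z)) = (2*y)*(1/(2*Z)) = y/Z)
((w(-1, -2 - 1*(-1)) - 62)*(51 - 12))*525 = ((-1/(-2 - 1*(-1)) - 62)*(51 - 12))*525 = ((-1/(-2 + 1) - 62)*39)*525 = ((-1/(-1) - 62)*39)*525 = ((-1*(-1) - 62)*39)*525 = ((1 - 62)*39)*525 = -61*39*525 = -2379*525 = -1248975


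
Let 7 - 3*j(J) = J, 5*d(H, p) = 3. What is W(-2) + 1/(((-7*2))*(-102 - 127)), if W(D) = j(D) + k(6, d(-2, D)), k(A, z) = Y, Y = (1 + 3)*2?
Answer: 35267/3206 ≈ 11.000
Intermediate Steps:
d(H, p) = 3/5 (d(H, p) = (1/5)*3 = 3/5)
Y = 8 (Y = 4*2 = 8)
j(J) = 7/3 - J/3
k(A, z) = 8
W(D) = 31/3 - D/3 (W(D) = (7/3 - D/3) + 8 = 31/3 - D/3)
W(-2) + 1/(((-7*2))*(-102 - 127)) = (31/3 - 1/3*(-2)) + 1/(((-7*2))*(-102 - 127)) = (31/3 + 2/3) + 1/(-14*(-229)) = 11 - 1/14*(-1/229) = 11 + 1/3206 = 35267/3206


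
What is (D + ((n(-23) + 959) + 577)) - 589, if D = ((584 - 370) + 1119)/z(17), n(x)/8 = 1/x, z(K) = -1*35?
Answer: 731396/805 ≈ 908.57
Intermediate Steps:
z(K) = -35
n(x) = 8/x
D = -1333/35 (D = ((584 - 370) + 1119)/(-35) = (214 + 1119)*(-1/35) = 1333*(-1/35) = -1333/35 ≈ -38.086)
(D + ((n(-23) + 959) + 577)) - 589 = (-1333/35 + ((8/(-23) + 959) + 577)) - 589 = (-1333/35 + ((8*(-1/23) + 959) + 577)) - 589 = (-1333/35 + ((-8/23 + 959) + 577)) - 589 = (-1333/35 + (22049/23 + 577)) - 589 = (-1333/35 + 35320/23) - 589 = 1205541/805 - 589 = 731396/805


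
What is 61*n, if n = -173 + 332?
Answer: 9699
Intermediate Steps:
n = 159
61*n = 61*159 = 9699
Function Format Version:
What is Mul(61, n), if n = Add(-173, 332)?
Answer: 9699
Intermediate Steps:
n = 159
Mul(61, n) = Mul(61, 159) = 9699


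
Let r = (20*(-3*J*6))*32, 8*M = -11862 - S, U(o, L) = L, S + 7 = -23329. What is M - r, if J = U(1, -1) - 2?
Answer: -132503/4 ≈ -33126.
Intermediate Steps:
S = -23336 (S = -7 - 23329 = -23336)
J = -3 (J = -1 - 2 = -3)
M = 5737/4 (M = (-11862 - 1*(-23336))/8 = (-11862 + 23336)/8 = (1/8)*11474 = 5737/4 ≈ 1434.3)
r = 34560 (r = (20*(-3*(-3)*6))*32 = (20*(9*6))*32 = (20*54)*32 = 1080*32 = 34560)
M - r = 5737/4 - 1*34560 = 5737/4 - 34560 = -132503/4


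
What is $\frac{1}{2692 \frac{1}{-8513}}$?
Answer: $- \frac{8513}{2692} \approx -3.1623$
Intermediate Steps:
$\frac{1}{2692 \frac{1}{-8513}} = \frac{1}{2692 \left(- \frac{1}{8513}\right)} = \frac{1}{- \frac{2692}{8513}} = - \frac{8513}{2692}$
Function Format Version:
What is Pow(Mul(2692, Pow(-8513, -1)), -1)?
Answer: Rational(-8513, 2692) ≈ -3.1623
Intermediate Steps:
Pow(Mul(2692, Pow(-8513, -1)), -1) = Pow(Mul(2692, Rational(-1, 8513)), -1) = Pow(Rational(-2692, 8513), -1) = Rational(-8513, 2692)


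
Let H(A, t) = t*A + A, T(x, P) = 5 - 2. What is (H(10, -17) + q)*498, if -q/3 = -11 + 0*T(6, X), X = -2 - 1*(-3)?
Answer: -63246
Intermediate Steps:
X = 1 (X = -2 + 3 = 1)
T(x, P) = 3
H(A, t) = A + A*t (H(A, t) = A*t + A = A + A*t)
q = 33 (q = -3*(-11 + 0*3) = -3*(-11 + 0) = -3*(-11) = 33)
(H(10, -17) + q)*498 = (10*(1 - 17) + 33)*498 = (10*(-16) + 33)*498 = (-160 + 33)*498 = -127*498 = -63246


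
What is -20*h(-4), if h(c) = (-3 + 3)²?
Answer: 0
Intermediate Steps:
h(c) = 0 (h(c) = 0² = 0)
-20*h(-4) = -20*0 = 0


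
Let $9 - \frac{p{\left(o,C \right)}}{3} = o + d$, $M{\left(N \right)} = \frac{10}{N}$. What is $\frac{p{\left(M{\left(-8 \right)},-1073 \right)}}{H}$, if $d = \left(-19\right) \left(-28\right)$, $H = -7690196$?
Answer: $\frac{6261}{30760784} \approx 0.00020354$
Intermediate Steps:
$d = 532$
$p{\left(o,C \right)} = -1569 - 3 o$ ($p{\left(o,C \right)} = 27 - 3 \left(o + 532\right) = 27 - 3 \left(532 + o\right) = 27 - \left(1596 + 3 o\right) = -1569 - 3 o$)
$\frac{p{\left(M{\left(-8 \right)},-1073 \right)}}{H} = \frac{-1569 - 3 \frac{10}{-8}}{-7690196} = \left(-1569 - 3 \cdot 10 \left(- \frac{1}{8}\right)\right) \left(- \frac{1}{7690196}\right) = \left(-1569 - - \frac{15}{4}\right) \left(- \frac{1}{7690196}\right) = \left(-1569 + \frac{15}{4}\right) \left(- \frac{1}{7690196}\right) = \left(- \frac{6261}{4}\right) \left(- \frac{1}{7690196}\right) = \frac{6261}{30760784}$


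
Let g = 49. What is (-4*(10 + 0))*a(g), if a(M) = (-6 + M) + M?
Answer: -3680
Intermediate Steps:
a(M) = -6 + 2*M
(-4*(10 + 0))*a(g) = (-4*(10 + 0))*(-6 + 2*49) = (-4*10)*(-6 + 98) = -40*92 = -3680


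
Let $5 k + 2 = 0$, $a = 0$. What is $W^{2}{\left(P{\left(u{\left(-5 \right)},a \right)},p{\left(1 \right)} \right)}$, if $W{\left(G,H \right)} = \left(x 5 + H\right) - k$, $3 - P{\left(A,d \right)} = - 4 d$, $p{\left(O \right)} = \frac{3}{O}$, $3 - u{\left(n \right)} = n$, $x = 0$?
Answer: $\frac{289}{25} \approx 11.56$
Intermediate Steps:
$u{\left(n \right)} = 3 - n$
$k = - \frac{2}{5}$ ($k = - \frac{2}{5} + \frac{1}{5} \cdot 0 = - \frac{2}{5} + 0 = - \frac{2}{5} \approx -0.4$)
$P{\left(A,d \right)} = 3 + 4 d$ ($P{\left(A,d \right)} = 3 - - 4 d = 3 + 4 d$)
$W{\left(G,H \right)} = \frac{2}{5} + H$ ($W{\left(G,H \right)} = \left(0 \cdot 5 + H\right) - - \frac{2}{5} = \left(0 + H\right) + \frac{2}{5} = H + \frac{2}{5} = \frac{2}{5} + H$)
$W^{2}{\left(P{\left(u{\left(-5 \right)},a \right)},p{\left(1 \right)} \right)} = \left(\frac{2}{5} + \frac{3}{1}\right)^{2} = \left(\frac{2}{5} + 3 \cdot 1\right)^{2} = \left(\frac{2}{5} + 3\right)^{2} = \left(\frac{17}{5}\right)^{2} = \frac{289}{25}$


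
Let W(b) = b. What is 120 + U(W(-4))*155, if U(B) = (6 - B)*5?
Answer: 7870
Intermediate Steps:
U(B) = 30 - 5*B
120 + U(W(-4))*155 = 120 + (30 - 5*(-4))*155 = 120 + (30 + 20)*155 = 120 + 50*155 = 120 + 7750 = 7870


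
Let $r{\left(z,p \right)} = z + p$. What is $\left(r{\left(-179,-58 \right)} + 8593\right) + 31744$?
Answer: $40100$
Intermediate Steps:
$r{\left(z,p \right)} = p + z$
$\left(r{\left(-179,-58 \right)} + 8593\right) + 31744 = \left(\left(-58 - 179\right) + 8593\right) + 31744 = \left(-237 + 8593\right) + 31744 = 8356 + 31744 = 40100$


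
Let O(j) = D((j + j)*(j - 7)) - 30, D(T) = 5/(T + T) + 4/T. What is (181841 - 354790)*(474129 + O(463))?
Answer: -69245717486243249/844512 ≈ -8.1995e+10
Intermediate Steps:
D(T) = 13/(2*T) (D(T) = 5/((2*T)) + 4/T = 5*(1/(2*T)) + 4/T = 5/(2*T) + 4/T = 13/(2*T))
O(j) = -30 + 13/(4*j*(-7 + j)) (O(j) = 13/(2*(((j + j)*(j - 7)))) - 30 = 13/(2*(((2*j)*(-7 + j)))) - 30 = 13/(2*((2*j*(-7 + j)))) - 30 = 13*(1/(2*j*(-7 + j)))/2 - 30 = 13/(4*j*(-7 + j)) - 30 = -30 + 13/(4*j*(-7 + j)))
(181841 - 354790)*(474129 + O(463)) = (181841 - 354790)*(474129 + (¼)*(13 - 120*463*(-7 + 463))/(463*(-7 + 463))) = -172949*(474129 + (¼)*(1/463)*(13 - 120*463*456)/456) = -172949*(474129 + (¼)*(1/463)*(1/456)*(13 - 25335360)) = -172949*(474129 + (¼)*(1/463)*(1/456)*(-25335347)) = -172949*(474129 - 25335347/844512) = -172949*400382294701/844512 = -69245717486243249/844512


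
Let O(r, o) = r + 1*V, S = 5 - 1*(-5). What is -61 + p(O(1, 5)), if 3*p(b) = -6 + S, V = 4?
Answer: -179/3 ≈ -59.667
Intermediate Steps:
S = 10 (S = 5 + 5 = 10)
O(r, o) = 4 + r (O(r, o) = r + 1*4 = r + 4 = 4 + r)
p(b) = 4/3 (p(b) = (-6 + 10)/3 = (⅓)*4 = 4/3)
-61 + p(O(1, 5)) = -61 + 4/3 = -179/3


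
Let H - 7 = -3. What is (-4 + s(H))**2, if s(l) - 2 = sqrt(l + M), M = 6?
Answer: (2 - sqrt(10))**2 ≈ 1.3509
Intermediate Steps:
H = 4 (H = 7 - 3 = 4)
s(l) = 2 + sqrt(6 + l) (s(l) = 2 + sqrt(l + 6) = 2 + sqrt(6 + l))
(-4 + s(H))**2 = (-4 + (2 + sqrt(6 + 4)))**2 = (-4 + (2 + sqrt(10)))**2 = (-2 + sqrt(10))**2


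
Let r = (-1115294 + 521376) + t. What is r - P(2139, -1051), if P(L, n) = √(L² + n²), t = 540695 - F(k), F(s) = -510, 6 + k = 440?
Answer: -52713 - √5679922 ≈ -55096.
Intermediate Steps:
k = 434 (k = -6 + 440 = 434)
t = 541205 (t = 540695 - 1*(-510) = 540695 + 510 = 541205)
r = -52713 (r = (-1115294 + 521376) + 541205 = -593918 + 541205 = -52713)
r - P(2139, -1051) = -52713 - √(2139² + (-1051)²) = -52713 - √(4575321 + 1104601) = -52713 - √5679922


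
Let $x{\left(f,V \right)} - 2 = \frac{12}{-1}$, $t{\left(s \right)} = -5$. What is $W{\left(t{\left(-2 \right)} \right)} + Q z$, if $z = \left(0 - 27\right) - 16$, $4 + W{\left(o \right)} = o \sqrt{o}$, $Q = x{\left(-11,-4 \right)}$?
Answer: $426 - 5 i \sqrt{5} \approx 426.0 - 11.18 i$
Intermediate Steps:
$x{\left(f,V \right)} = -10$ ($x{\left(f,V \right)} = 2 + \frac{12}{-1} = 2 + 12 \left(-1\right) = 2 - 12 = -10$)
$Q = -10$
$W{\left(o \right)} = -4 + o^{\frac{3}{2}}$ ($W{\left(o \right)} = -4 + o \sqrt{o} = -4 + o^{\frac{3}{2}}$)
$z = -43$ ($z = -27 - 16 = -43$)
$W{\left(t{\left(-2 \right)} \right)} + Q z = \left(-4 + \left(-5\right)^{\frac{3}{2}}\right) - -430 = \left(-4 - 5 i \sqrt{5}\right) + 430 = 426 - 5 i \sqrt{5}$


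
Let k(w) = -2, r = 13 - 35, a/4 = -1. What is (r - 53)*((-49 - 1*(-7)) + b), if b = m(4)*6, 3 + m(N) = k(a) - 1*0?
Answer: 5400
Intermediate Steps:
a = -4 (a = 4*(-1) = -4)
r = -22
m(N) = -5 (m(N) = -3 + (-2 - 1*0) = -3 + (-2 + 0) = -3 - 2 = -5)
b = -30 (b = -5*6 = -30)
(r - 53)*((-49 - 1*(-7)) + b) = (-22 - 53)*((-49 - 1*(-7)) - 30) = -75*((-49 + 7) - 30) = -75*(-42 - 30) = -75*(-72) = 5400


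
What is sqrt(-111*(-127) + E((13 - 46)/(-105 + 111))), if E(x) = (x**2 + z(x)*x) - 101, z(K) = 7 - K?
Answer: sqrt(55830)/2 ≈ 118.14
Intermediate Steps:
E(x) = -101 + x**2 + x*(7 - x) (E(x) = (x**2 + (7 - x)*x) - 101 = (x**2 + x*(7 - x)) - 101 = -101 + x**2 + x*(7 - x))
sqrt(-111*(-127) + E((13 - 46)/(-105 + 111))) = sqrt(-111*(-127) + (-101 + 7*((13 - 46)/(-105 + 111)))) = sqrt(14097 + (-101 + 7*(-33/6))) = sqrt(14097 + (-101 + 7*(-33*1/6))) = sqrt(14097 + (-101 + 7*(-11/2))) = sqrt(14097 + (-101 - 77/2)) = sqrt(14097 - 279/2) = sqrt(27915/2) = sqrt(55830)/2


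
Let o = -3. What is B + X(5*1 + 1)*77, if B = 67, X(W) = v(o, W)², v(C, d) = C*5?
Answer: 17392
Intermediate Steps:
v(C, d) = 5*C
X(W) = 225 (X(W) = (5*(-3))² = (-15)² = 225)
B + X(5*1 + 1)*77 = 67 + 225*77 = 67 + 17325 = 17392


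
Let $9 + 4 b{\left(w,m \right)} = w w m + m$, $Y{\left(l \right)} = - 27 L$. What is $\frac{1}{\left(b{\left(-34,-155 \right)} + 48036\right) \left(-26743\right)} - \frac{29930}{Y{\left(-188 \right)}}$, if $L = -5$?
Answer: $- \frac{512267513627}{2310595200} \approx -221.7$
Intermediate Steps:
$Y{\left(l \right)} = 135$ ($Y{\left(l \right)} = \left(-27\right) \left(-5\right) = 135$)
$b{\left(w,m \right)} = - \frac{9}{4} + \frac{m}{4} + \frac{m w^{2}}{4}$ ($b{\left(w,m \right)} = - \frac{9}{4} + \frac{w w m + m}{4} = - \frac{9}{4} + \frac{w^{2} m + m}{4} = - \frac{9}{4} + \frac{m w^{2} + m}{4} = - \frac{9}{4} + \frac{m + m w^{2}}{4} = - \frac{9}{4} + \left(\frac{m}{4} + \frac{m w^{2}}{4}\right) = - \frac{9}{4} + \frac{m}{4} + \frac{m w^{2}}{4}$)
$\frac{1}{\left(b{\left(-34,-155 \right)} + 48036\right) \left(-26743\right)} - \frac{29930}{Y{\left(-188 \right)}} = \frac{1}{\left(\left(- \frac{9}{4} + \frac{1}{4} \left(-155\right) + \frac{1}{4} \left(-155\right) \left(-34\right)^{2}\right) + 48036\right) \left(-26743\right)} - \frac{29930}{135} = \frac{1}{\left(- \frac{9}{4} - \frac{155}{4} + \frac{1}{4} \left(-155\right) 1156\right) + 48036} \left(- \frac{1}{26743}\right) - \frac{5986}{27} = \frac{1}{\left(- \frac{9}{4} - \frac{155}{4} - 44795\right) + 48036} \left(- \frac{1}{26743}\right) - \frac{5986}{27} = \frac{1}{-44836 + 48036} \left(- \frac{1}{26743}\right) - \frac{5986}{27} = \frac{1}{3200} \left(- \frac{1}{26743}\right) - \frac{5986}{27} = - \frac{1}{85577600} - \frac{5986}{27} = - \frac{512267513627}{2310595200}$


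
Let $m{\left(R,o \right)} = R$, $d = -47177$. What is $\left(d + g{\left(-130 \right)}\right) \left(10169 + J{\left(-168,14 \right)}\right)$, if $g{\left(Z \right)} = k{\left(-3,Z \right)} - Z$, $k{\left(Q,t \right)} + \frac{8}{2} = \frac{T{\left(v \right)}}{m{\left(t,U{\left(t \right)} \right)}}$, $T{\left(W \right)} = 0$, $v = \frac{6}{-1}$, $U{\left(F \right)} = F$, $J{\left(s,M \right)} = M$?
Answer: $-479120333$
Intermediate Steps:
$v = -6$ ($v = 6 \left(-1\right) = -6$)
$k{\left(Q,t \right)} = -4$ ($k{\left(Q,t \right)} = -4 + \frac{0}{t} = -4 + 0 = -4$)
$g{\left(Z \right)} = -4 - Z$
$\left(d + g{\left(-130 \right)}\right) \left(10169 + J{\left(-168,14 \right)}\right) = \left(-47177 - -126\right) \left(10169 + 14\right) = \left(-47177 + \left(-4 + 130\right)\right) 10183 = \left(-47177 + 126\right) 10183 = \left(-47051\right) 10183 = -479120333$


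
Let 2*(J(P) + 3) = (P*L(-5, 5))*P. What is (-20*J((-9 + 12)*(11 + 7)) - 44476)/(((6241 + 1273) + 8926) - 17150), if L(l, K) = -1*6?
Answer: -65272/355 ≈ -183.86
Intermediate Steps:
L(l, K) = -6
J(P) = -3 - 3*P**2 (J(P) = -3 + ((P*(-6))*P)/2 = -3 + ((-6*P)*P)/2 = -3 + (-6*P**2)/2 = -3 - 3*P**2)
(-20*J((-9 + 12)*(11 + 7)) - 44476)/(((6241 + 1273) + 8926) - 17150) = (-20*(-3 - 3*(-9 + 12)**2*(11 + 7)**2) - 44476)/(((6241 + 1273) + 8926) - 17150) = (-20*(-3 - 3*(3*18)**2) - 44476)/((7514 + 8926) - 17150) = (-20*(-3 - 3*54**2) - 44476)/(16440 - 17150) = (-20*(-3 - 3*2916) - 44476)/(-710) = (-20*(-3 - 8748) - 44476)*(-1/710) = (-20*(-8751) - 44476)*(-1/710) = (175020 - 44476)*(-1/710) = 130544*(-1/710) = -65272/355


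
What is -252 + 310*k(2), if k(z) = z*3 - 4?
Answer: 368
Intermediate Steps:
k(z) = -4 + 3*z (k(z) = 3*z - 4 = -4 + 3*z)
-252 + 310*k(2) = -252 + 310*(-4 + 3*2) = -252 + 310*(-4 + 6) = -252 + 310*2 = -252 + 620 = 368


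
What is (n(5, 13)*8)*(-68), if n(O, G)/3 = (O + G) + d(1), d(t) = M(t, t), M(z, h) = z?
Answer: -31008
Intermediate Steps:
d(t) = t
n(O, G) = 3 + 3*G + 3*O (n(O, G) = 3*((O + G) + 1) = 3*((G + O) + 1) = 3*(1 + G + O) = 3 + 3*G + 3*O)
(n(5, 13)*8)*(-68) = ((3 + 3*13 + 3*5)*8)*(-68) = ((3 + 39 + 15)*8)*(-68) = (57*8)*(-68) = 456*(-68) = -31008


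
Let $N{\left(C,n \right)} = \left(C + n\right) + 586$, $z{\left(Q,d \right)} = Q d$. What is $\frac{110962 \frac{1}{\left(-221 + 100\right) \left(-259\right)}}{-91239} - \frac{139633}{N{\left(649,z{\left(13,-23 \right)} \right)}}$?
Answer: $- \frac{10237389471275}{68624136504} \approx -149.18$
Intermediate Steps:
$N{\left(C,n \right)} = 586 + C + n$
$\frac{110962 \frac{1}{\left(-221 + 100\right) \left(-259\right)}}{-91239} - \frac{139633}{N{\left(649,z{\left(13,-23 \right)} \right)}} = \frac{110962 \frac{1}{\left(-221 + 100\right) \left(-259\right)}}{-91239} - \frac{139633}{586 + 649 + 13 \left(-23\right)} = \frac{110962}{\left(-121\right) \left(-259\right)} \left(- \frac{1}{91239}\right) - \frac{139633}{586 + 649 - 299} = \frac{110962}{31339} \left(- \frac{1}{91239}\right) - \frac{139633}{936} = 110962 \cdot \frac{1}{31339} \left(- \frac{1}{91239}\right) - \frac{10741}{72} = \frac{110962}{31339} \left(- \frac{1}{91239}\right) - \frac{10741}{72} = - \frac{110962}{2859339021} - \frac{10741}{72} = - \frac{10237389471275}{68624136504}$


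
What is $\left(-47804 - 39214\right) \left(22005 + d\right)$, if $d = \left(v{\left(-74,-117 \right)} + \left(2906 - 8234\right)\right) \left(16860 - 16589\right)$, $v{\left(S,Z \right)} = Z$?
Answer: $126488494620$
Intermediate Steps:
$d = -1475595$ ($d = \left(-117 + \left(2906 - 8234\right)\right) \left(16860 - 16589\right) = \left(-117 - 5328\right) 271 = \left(-5445\right) 271 = -1475595$)
$\left(-47804 - 39214\right) \left(22005 + d\right) = \left(-47804 - 39214\right) \left(22005 - 1475595\right) = \left(-87018\right) \left(-1453590\right) = 126488494620$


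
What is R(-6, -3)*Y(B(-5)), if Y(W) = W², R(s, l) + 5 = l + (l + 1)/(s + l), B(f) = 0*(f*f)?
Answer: 0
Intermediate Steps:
B(f) = 0 (B(f) = 0*f² = 0)
R(s, l) = -5 + l + (1 + l)/(l + s) (R(s, l) = -5 + (l + (l + 1)/(s + l)) = -5 + (l + (1 + l)/(l + s)) = -5 + l + (1 + l)/(l + s))
R(-6, -3)*Y(B(-5)) = ((1 + (-3)² - 5*(-6) - 4*(-3) - 3*(-6))/(-3 - 6))*0² = ((1 + 9 + 30 + 12 + 18)/(-9))*0 = -⅑*70*0 = -70/9*0 = 0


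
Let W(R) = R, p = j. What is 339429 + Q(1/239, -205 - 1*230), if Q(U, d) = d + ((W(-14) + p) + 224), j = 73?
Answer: 339277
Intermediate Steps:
p = 73
Q(U, d) = 283 + d (Q(U, d) = d + ((-14 + 73) + 224) = d + (59 + 224) = d + 283 = 283 + d)
339429 + Q(1/239, -205 - 1*230) = 339429 + (283 + (-205 - 1*230)) = 339429 + (283 + (-205 - 230)) = 339429 + (283 - 435) = 339429 - 152 = 339277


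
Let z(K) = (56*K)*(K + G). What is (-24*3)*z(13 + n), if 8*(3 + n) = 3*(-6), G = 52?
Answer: -1867068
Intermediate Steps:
n = -21/4 (n = -3 + (3*(-6))/8 = -3 + (⅛)*(-18) = -3 - 9/4 = -21/4 ≈ -5.2500)
z(K) = 56*K*(52 + K) (z(K) = (56*K)*(K + 52) = (56*K)*(52 + K) = 56*K*(52 + K))
(-24*3)*z(13 + n) = (-24*3)*(56*(13 - 21/4)*(52 + (13 - 21/4))) = -4032*31*(52 + 31/4)/4 = -4032*31*239/(4*4) = -72*51863/2 = -1867068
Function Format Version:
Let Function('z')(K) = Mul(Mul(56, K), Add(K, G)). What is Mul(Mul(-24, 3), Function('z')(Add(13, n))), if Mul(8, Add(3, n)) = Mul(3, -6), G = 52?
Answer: -1867068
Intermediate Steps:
n = Rational(-21, 4) (n = Add(-3, Mul(Rational(1, 8), Mul(3, -6))) = Add(-3, Mul(Rational(1, 8), -18)) = Add(-3, Rational(-9, 4)) = Rational(-21, 4) ≈ -5.2500)
Function('z')(K) = Mul(56, K, Add(52, K)) (Function('z')(K) = Mul(Mul(56, K), Add(K, 52)) = Mul(Mul(56, K), Add(52, K)) = Mul(56, K, Add(52, K)))
Mul(Mul(-24, 3), Function('z')(Add(13, n))) = Mul(Mul(-24, 3), Mul(56, Add(13, Rational(-21, 4)), Add(52, Add(13, Rational(-21, 4))))) = Mul(-72, Mul(56, Rational(31, 4), Add(52, Rational(31, 4)))) = Mul(-72, Mul(56, Rational(31, 4), Rational(239, 4))) = Mul(-72, Rational(51863, 2)) = -1867068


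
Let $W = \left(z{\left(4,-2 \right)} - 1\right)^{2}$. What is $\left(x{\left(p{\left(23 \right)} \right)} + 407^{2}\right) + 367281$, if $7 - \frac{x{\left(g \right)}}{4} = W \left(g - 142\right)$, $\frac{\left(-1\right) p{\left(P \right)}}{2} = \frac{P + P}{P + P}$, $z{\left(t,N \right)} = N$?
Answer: $538142$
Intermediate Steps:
$W = 9$ ($W = \left(-2 - 1\right)^{2} = \left(-3\right)^{2} = 9$)
$p{\left(P \right)} = -2$ ($p{\left(P \right)} = - 2 \frac{P + P}{P + P} = - 2 \frac{2 P}{2 P} = - 2 \cdot 2 P \frac{1}{2 P} = \left(-2\right) 1 = -2$)
$x{\left(g \right)} = 5140 - 36 g$ ($x{\left(g \right)} = 28 - 4 \cdot 9 \left(g - 142\right) = 28 - 4 \cdot 9 \left(-142 + g\right) = 28 - 4 \left(-1278 + 9 g\right) = 28 - \left(-5112 + 36 g\right) = 5140 - 36 g$)
$\left(x{\left(p{\left(23 \right)} \right)} + 407^{2}\right) + 367281 = \left(\left(5140 - -72\right) + 407^{2}\right) + 367281 = \left(\left(5140 + 72\right) + 165649\right) + 367281 = \left(5212 + 165649\right) + 367281 = 170861 + 367281 = 538142$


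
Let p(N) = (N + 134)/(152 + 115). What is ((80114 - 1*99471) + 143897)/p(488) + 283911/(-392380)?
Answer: 6523656897879/122030180 ≈ 53459.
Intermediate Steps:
p(N) = 134/267 + N/267 (p(N) = (134 + N)/267 = (134 + N)*(1/267) = 134/267 + N/267)
((80114 - 1*99471) + 143897)/p(488) + 283911/(-392380) = ((80114 - 1*99471) + 143897)/(134/267 + (1/267)*488) + 283911/(-392380) = ((80114 - 99471) + 143897)/(134/267 + 488/267) + 283911*(-1/392380) = (-19357 + 143897)/(622/267) - 283911/392380 = 124540*(267/622) - 283911/392380 = 16626090/311 - 283911/392380 = 6523656897879/122030180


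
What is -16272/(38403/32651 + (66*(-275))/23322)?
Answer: -1032575859432/25251593 ≈ -40892.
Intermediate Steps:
-16272/(38403/32651 + (66*(-275))/23322) = -16272/(38403*(1/32651) - 18150*1/23322) = -16272/(38403/32651 - 3025/3887) = -16272/50503186/126914437 = -16272*126914437/50503186 = -1032575859432/25251593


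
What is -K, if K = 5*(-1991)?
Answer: 9955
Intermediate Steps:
K = -9955
-K = -1*(-9955) = 9955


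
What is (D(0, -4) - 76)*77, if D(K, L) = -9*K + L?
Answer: -6160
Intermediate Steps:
D(K, L) = L - 9*K
(D(0, -4) - 76)*77 = ((-4 - 9*0) - 76)*77 = ((-4 + 0) - 76)*77 = (-4 - 76)*77 = -80*77 = -6160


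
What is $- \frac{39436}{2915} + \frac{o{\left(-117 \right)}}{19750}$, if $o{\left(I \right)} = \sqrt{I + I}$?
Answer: $- \frac{39436}{2915} + \frac{3 i \sqrt{26}}{19750} \approx -13.529 + 0.00077453 i$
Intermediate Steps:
$o{\left(I \right)} = \sqrt{2} \sqrt{I}$ ($o{\left(I \right)} = \sqrt{2 I} = \sqrt{2} \sqrt{I}$)
$- \frac{39436}{2915} + \frac{o{\left(-117 \right)}}{19750} = - \frac{39436}{2915} + \frac{\sqrt{2} \sqrt{-117}}{19750} = \left(-39436\right) \frac{1}{2915} + \sqrt{2} \cdot 3 i \sqrt{13} \cdot \frac{1}{19750} = - \frac{39436}{2915} + 3 i \sqrt{26} \cdot \frac{1}{19750} = - \frac{39436}{2915} + \frac{3 i \sqrt{26}}{19750}$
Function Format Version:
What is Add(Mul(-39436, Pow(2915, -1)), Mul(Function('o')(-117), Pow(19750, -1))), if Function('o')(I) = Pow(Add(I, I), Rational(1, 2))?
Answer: Add(Rational(-39436, 2915), Mul(Rational(3, 19750), I, Pow(26, Rational(1, 2)))) ≈ Add(-13.529, Mul(0.00077453, I))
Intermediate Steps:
Function('o')(I) = Mul(Pow(2, Rational(1, 2)), Pow(I, Rational(1, 2))) (Function('o')(I) = Pow(Mul(2, I), Rational(1, 2)) = Mul(Pow(2, Rational(1, 2)), Pow(I, Rational(1, 2))))
Add(Mul(-39436, Pow(2915, -1)), Mul(Function('o')(-117), Pow(19750, -1))) = Add(Mul(-39436, Pow(2915, -1)), Mul(Mul(Pow(2, Rational(1, 2)), Pow(-117, Rational(1, 2))), Pow(19750, -1))) = Add(Mul(-39436, Rational(1, 2915)), Mul(Mul(Pow(2, Rational(1, 2)), Mul(3, I, Pow(13, Rational(1, 2)))), Rational(1, 19750))) = Add(Rational(-39436, 2915), Mul(Mul(3, I, Pow(26, Rational(1, 2))), Rational(1, 19750))) = Add(Rational(-39436, 2915), Mul(Rational(3, 19750), I, Pow(26, Rational(1, 2))))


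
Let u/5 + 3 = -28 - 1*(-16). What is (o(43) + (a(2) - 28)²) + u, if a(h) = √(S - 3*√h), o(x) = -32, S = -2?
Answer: -107 + (28 - I*√(2 + 3*√2))² ≈ 670.76 - 139.92*I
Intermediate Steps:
u = -75 (u = -15 + 5*(-28 - 1*(-16)) = -15 + 5*(-28 + 16) = -15 + 5*(-12) = -15 - 60 = -75)
a(h) = √(-2 - 3*√h)
(o(43) + (a(2) - 28)²) + u = (-32 + (√(-2 - 3*√2) - 28)²) - 75 = (-32 + (-28 + √(-2 - 3*√2))²) - 75 = -107 + (-28 + √(-2 - 3*√2))²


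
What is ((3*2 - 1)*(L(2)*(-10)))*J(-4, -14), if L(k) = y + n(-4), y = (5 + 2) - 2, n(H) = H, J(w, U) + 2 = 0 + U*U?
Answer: -9700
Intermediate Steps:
J(w, U) = -2 + U² (J(w, U) = -2 + (0 + U*U) = -2 + (0 + U²) = -2 + U²)
y = 5 (y = 7 - 2 = 5)
L(k) = 1 (L(k) = 5 - 4 = 1)
((3*2 - 1)*(L(2)*(-10)))*J(-4, -14) = ((3*2 - 1)*(1*(-10)))*(-2 + (-14)²) = ((6 - 1)*(-10))*(-2 + 196) = (5*(-10))*194 = -50*194 = -9700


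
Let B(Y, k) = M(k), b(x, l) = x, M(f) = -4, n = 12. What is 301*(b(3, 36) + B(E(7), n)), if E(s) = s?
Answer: -301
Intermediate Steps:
B(Y, k) = -4
301*(b(3, 36) + B(E(7), n)) = 301*(3 - 4) = 301*(-1) = -301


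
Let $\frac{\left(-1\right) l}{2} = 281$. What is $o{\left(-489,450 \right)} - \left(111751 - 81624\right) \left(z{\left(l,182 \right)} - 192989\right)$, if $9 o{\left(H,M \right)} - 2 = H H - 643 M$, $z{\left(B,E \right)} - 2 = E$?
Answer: $\frac{52277675888}{9} \approx 5.8086 \cdot 10^{9}$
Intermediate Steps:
$l = -562$ ($l = \left(-2\right) 281 = -562$)
$z{\left(B,E \right)} = 2 + E$
$o{\left(H,M \right)} = \frac{2}{9} - \frac{643 M}{9} + \frac{H^{2}}{9}$ ($o{\left(H,M \right)} = \frac{2}{9} + \frac{H H - 643 M}{9} = \frac{2}{9} + \frac{H^{2} - 643 M}{9} = \frac{2}{9} + \left(- \frac{643 M}{9} + \frac{H^{2}}{9}\right) = \frac{2}{9} - \frac{643 M}{9} + \frac{H^{2}}{9}$)
$o{\left(-489,450 \right)} - \left(111751 - 81624\right) \left(z{\left(l,182 \right)} - 192989\right) = \left(\frac{2}{9} - 32150 + \frac{\left(-489\right)^{2}}{9}\right) - \left(111751 - 81624\right) \left(\left(2 + 182\right) - 192989\right) = \left(\frac{2}{9} - 32150 + \frac{1}{9} \cdot 239121\right) - 30127 \left(184 - 192989\right) = \left(\frac{2}{9} - 32150 + 26569\right) - 30127 \left(-192805\right) = - \frac{50227}{9} - -5808636235 = - \frac{50227}{9} + 5808636235 = \frac{52277675888}{9}$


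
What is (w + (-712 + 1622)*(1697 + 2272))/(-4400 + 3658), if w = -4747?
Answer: -3607043/742 ≈ -4861.2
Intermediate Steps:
(w + (-712 + 1622)*(1697 + 2272))/(-4400 + 3658) = (-4747 + (-712 + 1622)*(1697 + 2272))/(-4400 + 3658) = (-4747 + 910*3969)/(-742) = (-4747 + 3611790)*(-1/742) = 3607043*(-1/742) = -3607043/742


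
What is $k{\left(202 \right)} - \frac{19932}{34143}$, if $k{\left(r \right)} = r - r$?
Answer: $- \frac{6644}{11381} \approx -0.58378$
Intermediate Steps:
$k{\left(r \right)} = 0$
$k{\left(202 \right)} - \frac{19932}{34143} = 0 - \frac{19932}{34143} = 0 - \frac{6644}{11381} = - \frac{6644}{11381}$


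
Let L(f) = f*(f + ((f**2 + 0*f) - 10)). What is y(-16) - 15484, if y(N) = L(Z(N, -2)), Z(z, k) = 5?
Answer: -15384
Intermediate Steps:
L(f) = f*(-10 + f + f**2) (L(f) = f*(f + ((f**2 + 0) - 10)) = f*(f + (f**2 - 10)) = f*(f + (-10 + f**2)) = f*(-10 + f + f**2))
y(N) = 100 (y(N) = 5*(-10 + 5 + 5**2) = 5*(-10 + 5 + 25) = 5*20 = 100)
y(-16) - 15484 = 100 - 15484 = -15384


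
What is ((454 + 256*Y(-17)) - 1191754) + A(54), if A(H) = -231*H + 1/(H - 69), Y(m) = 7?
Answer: -18029731/15 ≈ -1.2020e+6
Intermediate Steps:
A(H) = 1/(-69 + H) - 231*H (A(H) = -231*H + 1/(-69 + H) = 1/(-69 + H) - 231*H)
((454 + 256*Y(-17)) - 1191754) + A(54) = ((454 + 256*7) - 1191754) + (1 - 231*54² + 15939*54)/(-69 + 54) = ((454 + 1792) - 1191754) + (1 - 231*2916 + 860706)/(-15) = (2246 - 1191754) - (1 - 673596 + 860706)/15 = -1189508 - 1/15*187111 = -1189508 - 187111/15 = -18029731/15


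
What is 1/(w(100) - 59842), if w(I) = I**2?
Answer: -1/49842 ≈ -2.0063e-5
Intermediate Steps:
1/(w(100) - 59842) = 1/(100**2 - 59842) = 1/(10000 - 59842) = 1/(-49842) = -1/49842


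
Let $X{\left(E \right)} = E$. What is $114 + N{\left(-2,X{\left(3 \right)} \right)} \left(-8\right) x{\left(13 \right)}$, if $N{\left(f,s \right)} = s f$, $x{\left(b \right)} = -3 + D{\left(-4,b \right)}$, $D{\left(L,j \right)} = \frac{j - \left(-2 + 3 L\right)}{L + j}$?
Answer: $114$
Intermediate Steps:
$D{\left(L,j \right)} = \frac{2 + j - 3 L}{L + j}$ ($D{\left(L,j \right)} = \frac{j - \left(-2 + 3 L\right)}{L + j} = \frac{2 + j - 3 L}{L + j}$)
$x{\left(b \right)} = -3 + \frac{14 + b}{-4 + b}$ ($x{\left(b \right)} = -3 + \frac{2 + b - -12}{-4 + b} = -3 + \frac{2 + b + 12}{-4 + b} = -3 + \frac{14 + b}{-4 + b}$)
$N{\left(f,s \right)} = f s$
$114 + N{\left(-2,X{\left(3 \right)} \right)} \left(-8\right) x{\left(13 \right)} = 114 + \left(-2\right) 3 \left(-8\right) \frac{2 \left(13 - 13\right)}{-4 + 13} = 114 + \left(-6\right) \left(-8\right) \frac{2 \left(13 - 13\right)}{9} = 114 + 48 \cdot 2 \cdot \frac{1}{9} \cdot 0 = 114 + 48 \cdot 0 = 114 + 0 = 114$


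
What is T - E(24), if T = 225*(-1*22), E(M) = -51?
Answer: -4899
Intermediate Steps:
T = -4950 (T = 225*(-22) = -4950)
T - E(24) = -4950 - 1*(-51) = -4950 + 51 = -4899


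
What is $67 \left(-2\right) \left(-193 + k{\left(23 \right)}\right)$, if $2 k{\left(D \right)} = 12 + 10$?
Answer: $24388$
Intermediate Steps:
$k{\left(D \right)} = 11$ ($k{\left(D \right)} = \frac{12 + 10}{2} = \frac{1}{2} \cdot 22 = 11$)
$67 \left(-2\right) \left(-193 + k{\left(23 \right)}\right) = 67 \left(-2\right) \left(-193 + 11\right) = \left(-134\right) \left(-182\right) = 24388$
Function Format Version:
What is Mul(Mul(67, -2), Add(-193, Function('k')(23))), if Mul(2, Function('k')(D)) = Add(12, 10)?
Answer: 24388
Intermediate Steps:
Function('k')(D) = 11 (Function('k')(D) = Mul(Rational(1, 2), Add(12, 10)) = Mul(Rational(1, 2), 22) = 11)
Mul(Mul(67, -2), Add(-193, Function('k')(23))) = Mul(Mul(67, -2), Add(-193, 11)) = Mul(-134, -182) = 24388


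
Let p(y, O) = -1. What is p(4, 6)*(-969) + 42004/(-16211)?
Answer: 15666455/16211 ≈ 966.41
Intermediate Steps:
p(4, 6)*(-969) + 42004/(-16211) = -1*(-969) + 42004/(-16211) = 969 + 42004*(-1/16211) = 969 - 42004/16211 = 15666455/16211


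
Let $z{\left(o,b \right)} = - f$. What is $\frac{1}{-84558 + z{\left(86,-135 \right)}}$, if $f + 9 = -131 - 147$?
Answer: $- \frac{1}{84271} \approx -1.1866 \cdot 10^{-5}$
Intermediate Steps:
$f = -287$ ($f = -9 - 278 = -287$)
$z{\left(o,b \right)} = 287$ ($z{\left(o,b \right)} = \left(-1\right) \left(-287\right) = 287$)
$\frac{1}{-84558 + z{\left(86,-135 \right)}} = \frac{1}{-84558 + 287} = \frac{1}{-84271} = - \frac{1}{84271}$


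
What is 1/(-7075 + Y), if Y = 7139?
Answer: 1/64 ≈ 0.015625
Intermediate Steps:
1/(-7075 + Y) = 1/(-7075 + 7139) = 1/64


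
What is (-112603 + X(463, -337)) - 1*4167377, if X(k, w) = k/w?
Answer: -1442353723/337 ≈ -4.2800e+6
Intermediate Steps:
(-112603 + X(463, -337)) - 1*4167377 = (-112603 + 463/(-337)) - 1*4167377 = (-112603 + 463*(-1/337)) - 4167377 = (-112603 - 463/337) - 4167377 = -37947674/337 - 4167377 = -1442353723/337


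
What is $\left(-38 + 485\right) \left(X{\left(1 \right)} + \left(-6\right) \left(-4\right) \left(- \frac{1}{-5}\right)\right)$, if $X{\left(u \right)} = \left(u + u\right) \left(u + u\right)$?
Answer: $\frac{19668}{5} \approx 3933.6$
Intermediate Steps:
$X{\left(u \right)} = 4 u^{2}$ ($X{\left(u \right)} = 2 u 2 u = 4 u^{2}$)
$\left(-38 + 485\right) \left(X{\left(1 \right)} + \left(-6\right) \left(-4\right) \left(- \frac{1}{-5}\right)\right) = \left(-38 + 485\right) \left(4 \cdot 1^{2} + \left(-6\right) \left(-4\right) \left(- \frac{1}{-5}\right)\right) = 447 \left(4 \cdot 1 + 24 \left(\left(-1\right) \left(- \frac{1}{5}\right)\right)\right) = 447 \left(4 + 24 \cdot \frac{1}{5}\right) = 447 \left(4 + \frac{24}{5}\right) = 447 \cdot \frac{44}{5} = \frac{19668}{5}$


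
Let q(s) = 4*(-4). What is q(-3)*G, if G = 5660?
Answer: -90560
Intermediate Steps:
q(s) = -16
q(-3)*G = -16*5660 = -90560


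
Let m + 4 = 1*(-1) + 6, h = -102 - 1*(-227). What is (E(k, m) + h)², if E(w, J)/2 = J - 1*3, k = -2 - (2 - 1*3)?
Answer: 14641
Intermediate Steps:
h = 125 (h = -102 + 227 = 125)
k = -1 (k = -2 - (2 - 3) = -2 - 1*(-1) = -2 + 1 = -1)
m = 1 (m = -4 + (1*(-1) + 6) = -4 + (-1 + 6) = -4 + 5 = 1)
E(w, J) = -6 + 2*J (E(w, J) = 2*(J - 1*3) = 2*(J - 3) = 2*(-3 + J) = -6 + 2*J)
(E(k, m) + h)² = ((-6 + 2*1) + 125)² = ((-6 + 2) + 125)² = (-4 + 125)² = 121² = 14641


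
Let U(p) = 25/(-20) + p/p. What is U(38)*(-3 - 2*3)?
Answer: 9/4 ≈ 2.2500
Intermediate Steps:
U(p) = -¼ (U(p) = 25*(-1/20) + 1 = -5/4 + 1 = -¼)
U(38)*(-3 - 2*3) = -(-3 - 2*3)/4 = -(-3 - 6)/4 = -¼*(-9) = 9/4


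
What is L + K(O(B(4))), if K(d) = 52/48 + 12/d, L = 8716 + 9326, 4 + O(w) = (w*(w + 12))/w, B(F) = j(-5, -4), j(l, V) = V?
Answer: 216553/12 ≈ 18046.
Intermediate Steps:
B(F) = -4
O(w) = 8 + w (O(w) = -4 + (w*(w + 12))/w = -4 + (w*(12 + w))/w = -4 + (12 + w) = 8 + w)
L = 18042
K(d) = 13/12 + 12/d (K(d) = 52*(1/48) + 12/d = 13/12 + 12/d)
L + K(O(B(4))) = 18042 + (13/12 + 12/(8 - 4)) = 18042 + (13/12 + 12/4) = 18042 + (13/12 + 12*(1/4)) = 18042 + (13/12 + 3) = 18042 + 49/12 = 216553/12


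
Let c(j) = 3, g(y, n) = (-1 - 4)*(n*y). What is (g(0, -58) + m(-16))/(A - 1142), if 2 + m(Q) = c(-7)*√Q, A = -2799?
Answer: 2/3941 - 12*I/3941 ≈ 0.00050749 - 0.0030449*I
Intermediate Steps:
g(y, n) = -5*n*y
m(Q) = -2 + 3*√Q
(g(0, -58) + m(-16))/(A - 1142) = (-5*(-58)*0 + (-2 + 3*√(-16)))/(-2799 - 1142) = (0 + (-2 + 3*(4*I)))/(-3941) = (0 + (-2 + 12*I))*(-1/3941) = (-2 + 12*I)*(-1/3941) = 2/3941 - 12*I/3941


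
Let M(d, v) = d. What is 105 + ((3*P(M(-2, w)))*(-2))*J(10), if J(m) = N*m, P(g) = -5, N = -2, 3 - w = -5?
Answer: -495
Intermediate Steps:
w = 8 (w = 3 - 1*(-5) = 3 + 5 = 8)
J(m) = -2*m
105 + ((3*P(M(-2, w)))*(-2))*J(10) = 105 + ((3*(-5))*(-2))*(-2*10) = 105 - 15*(-2)*(-20) = 105 + 30*(-20) = 105 - 600 = -495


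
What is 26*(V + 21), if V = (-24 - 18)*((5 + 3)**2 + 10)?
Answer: -80262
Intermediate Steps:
V = -3108 (V = -42*(8**2 + 10) = -42*(64 + 10) = -42*74 = -3108)
26*(V + 21) = 26*(-3108 + 21) = 26*(-3087) = -80262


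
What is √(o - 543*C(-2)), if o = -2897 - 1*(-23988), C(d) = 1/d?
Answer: 5*√3418/2 ≈ 146.16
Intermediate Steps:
o = 21091 (o = -2897 + 23988 = 21091)
√(o - 543*C(-2)) = √(21091 - 543/(-2)) = √(21091 - 543*(-½)) = √(21091 + 543/2) = √(42725/2) = 5*√3418/2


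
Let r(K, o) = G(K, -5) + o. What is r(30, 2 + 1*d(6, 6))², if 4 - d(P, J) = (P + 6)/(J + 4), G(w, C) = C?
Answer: 1/25 ≈ 0.040000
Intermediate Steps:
d(P, J) = 4 - (6 + P)/(4 + J) (d(P, J) = 4 - (P + 6)/(J + 4) = 4 - (6 + P)/(4 + J))
r(K, o) = -5 + o
r(30, 2 + 1*d(6, 6))² = (-5 + (2 + 1*((10 - 1*6 + 4*6)/(4 + 6))))² = (-5 + (2 + 1*((10 - 6 + 24)/10)))² = (-5 + (2 + 1*((⅒)*28)))² = (-5 + (2 + 1*(14/5)))² = (-5 + (2 + 14/5))² = (-5 + 24/5)² = (-⅕)² = 1/25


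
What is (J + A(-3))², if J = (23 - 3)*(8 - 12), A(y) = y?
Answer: 6889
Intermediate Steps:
J = -80 (J = 20*(-4) = -80)
(J + A(-3))² = (-80 - 3)² = (-83)² = 6889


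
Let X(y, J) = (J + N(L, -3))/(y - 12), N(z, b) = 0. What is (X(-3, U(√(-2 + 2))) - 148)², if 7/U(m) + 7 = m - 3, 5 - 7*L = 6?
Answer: 492529249/22500 ≈ 21890.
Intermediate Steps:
L = -⅐ (L = 5/7 - ⅐*6 = 5/7 - 6/7 = -⅐ ≈ -0.14286)
U(m) = 7/(-10 + m) (U(m) = 7/(-7 + (m - 3)) = 7/(-7 + (-3 + m)) = 7/(-10 + m))
X(y, J) = J/(-12 + y) (X(y, J) = (J + 0)/(y - 12) = J/(-12 + y))
(X(-3, U(√(-2 + 2))) - 148)² = ((7/(-10 + √(-2 + 2)))/(-12 - 3) - 148)² = ((7/(-10 + √0))/(-15) - 148)² = ((7/(-10 + 0))*(-1/15) - 148)² = ((7/(-10))*(-1/15) - 148)² = ((7*(-⅒))*(-1/15) - 148)² = (-7/10*(-1/15) - 148)² = (7/150 - 148)² = (-22193/150)² = 492529249/22500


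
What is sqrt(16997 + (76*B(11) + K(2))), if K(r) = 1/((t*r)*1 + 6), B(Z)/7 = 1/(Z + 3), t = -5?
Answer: 3*sqrt(7571)/2 ≈ 130.52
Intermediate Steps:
B(Z) = 7/(3 + Z) (B(Z) = 7/(Z + 3) = 7/(3 + Z))
K(r) = 1/(6 - 5*r) (K(r) = 1/(-5*r*1 + 6) = 1/(-5*r + 6) = 1/(6 - 5*r))
sqrt(16997 + (76*B(11) + K(2))) = sqrt(16997 + (76*(7/(3 + 11)) + 1/(6 - 5*2))) = sqrt(16997 + (76*(7/14) + 1/(6 - 10))) = sqrt(16997 + (76*(7*(1/14)) + 1/(-4))) = sqrt(16997 + (76*(1/2) - 1/4)) = sqrt(16997 + (38 - 1/4)) = sqrt(16997 + 151/4) = sqrt(68139/4) = 3*sqrt(7571)/2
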